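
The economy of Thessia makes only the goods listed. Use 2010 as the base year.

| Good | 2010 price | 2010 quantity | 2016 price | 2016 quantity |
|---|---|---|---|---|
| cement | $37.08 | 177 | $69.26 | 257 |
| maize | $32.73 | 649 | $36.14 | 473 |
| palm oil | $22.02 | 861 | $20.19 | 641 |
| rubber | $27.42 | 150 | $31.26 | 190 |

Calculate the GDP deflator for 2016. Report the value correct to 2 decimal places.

121.29

Nominal GDP 2016 = 69.26·257 + 36.14·473 + 20.19·641 + 31.26·190 = 53775.23.
Real GDP 2016 (at 2010 prices) = 37.08·257 + 32.73·473 + 22.02·641 + 27.42·190 = 44335.47.
Deflator = Nominal/Real × 100 = 53775.23/44335.47 × 100 = 121.292.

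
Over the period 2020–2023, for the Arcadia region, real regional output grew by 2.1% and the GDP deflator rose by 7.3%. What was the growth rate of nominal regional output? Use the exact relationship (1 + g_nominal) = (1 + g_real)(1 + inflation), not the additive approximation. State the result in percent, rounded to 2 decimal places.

(1 + g_nom) = (1 + g_real)(1 + π) = 1.0210 × 1.0730 = 1.09553.

9.55%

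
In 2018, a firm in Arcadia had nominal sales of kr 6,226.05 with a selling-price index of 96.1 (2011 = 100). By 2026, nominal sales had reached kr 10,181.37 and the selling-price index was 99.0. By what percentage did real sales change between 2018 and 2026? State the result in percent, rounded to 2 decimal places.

58.74%

Deflate each year: 2018 → 6226.05/0.961 = 6478.72; 2026 → 10181.37/0.990 = 10284.21.
So real sales changed by 10284.21/6478.72 − 1 = 0.5874, i.e. 58.74%.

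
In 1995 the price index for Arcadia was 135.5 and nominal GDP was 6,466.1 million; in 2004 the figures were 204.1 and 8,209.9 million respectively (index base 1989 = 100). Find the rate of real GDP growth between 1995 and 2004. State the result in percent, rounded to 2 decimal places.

-15.71%

Deflate each year: 1995 → 6466.1/1.355 = 4772.03; 2004 → 8209.9/2.041 = 4022.49.
So real GDP changed by 4022.49/4772.03 − 1 = -0.1571, i.e. -15.71%.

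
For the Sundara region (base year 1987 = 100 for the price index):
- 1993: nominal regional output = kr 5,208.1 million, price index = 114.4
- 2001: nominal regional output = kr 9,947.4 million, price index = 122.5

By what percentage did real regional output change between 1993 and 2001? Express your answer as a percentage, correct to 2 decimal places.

Deflate each year: 1993 → 5208.1/1.144 = 4552.53; 2001 → 9947.4/1.225 = 8120.33.
So real regional output changed by 8120.33/4552.53 − 1 = 0.7837, i.e. 78.37%.

78.37%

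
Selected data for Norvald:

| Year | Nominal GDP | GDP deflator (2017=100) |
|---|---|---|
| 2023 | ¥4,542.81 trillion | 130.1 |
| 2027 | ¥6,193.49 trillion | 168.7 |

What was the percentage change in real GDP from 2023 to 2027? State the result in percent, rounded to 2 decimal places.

5.14%

Real GDP 2023 = 4542.81 / 1.301 = 3491.78.
Real GDP 2027 = 6193.49 / 1.687 = 3671.30.
Real growth = 3671.30 / 3491.78 − 1 = 0.0514.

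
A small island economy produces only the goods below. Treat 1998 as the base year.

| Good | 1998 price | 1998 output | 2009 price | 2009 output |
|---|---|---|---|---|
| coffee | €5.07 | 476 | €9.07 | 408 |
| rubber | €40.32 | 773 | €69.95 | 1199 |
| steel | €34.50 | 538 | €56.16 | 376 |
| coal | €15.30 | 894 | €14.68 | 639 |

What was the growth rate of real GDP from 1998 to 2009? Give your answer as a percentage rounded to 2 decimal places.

Real GDP 1998 = Nominal GDP 1998 = 5.07·476 + 40.32·773 + 34.50·538 + 15.30·894 = 65819.88.
Real GDP 2009 (at 1998 prices) = 5.07·408 + 40.32·1199 + 34.50·376 + 15.30·639 = 73160.94.
Real growth = 73160.94/65819.88 − 1 = 0.1115.

11.15%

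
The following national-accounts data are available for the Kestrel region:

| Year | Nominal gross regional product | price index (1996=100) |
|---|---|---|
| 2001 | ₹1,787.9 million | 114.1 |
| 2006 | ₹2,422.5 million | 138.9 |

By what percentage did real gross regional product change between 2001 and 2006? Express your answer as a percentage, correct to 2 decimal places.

11.30%

Real gross regional product 2001 = 1787.9 / 1.141 = 1566.96.
Real gross regional product 2006 = 2422.5 / 1.389 = 1744.06.
Real growth = 1744.06 / 1566.96 − 1 = 0.1130.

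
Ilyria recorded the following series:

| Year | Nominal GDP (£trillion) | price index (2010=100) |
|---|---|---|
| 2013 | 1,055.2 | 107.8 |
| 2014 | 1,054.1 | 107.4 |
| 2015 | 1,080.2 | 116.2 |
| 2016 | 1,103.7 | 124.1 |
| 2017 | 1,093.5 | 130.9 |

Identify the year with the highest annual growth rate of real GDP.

2014

2014: real = 1054.1/1.074 = 981.47; growth vs 2013 (978.85) = 0.27%.
2015: real = 1080.2/1.162 = 929.60; growth vs 2014 (981.47) = -5.28%.
2016: real = 1103.7/1.241 = 889.36; growth vs 2015 (929.60) = -4.33%.
2017: real = 1093.5/1.309 = 835.37; growth vs 2016 (889.36) = -6.07%.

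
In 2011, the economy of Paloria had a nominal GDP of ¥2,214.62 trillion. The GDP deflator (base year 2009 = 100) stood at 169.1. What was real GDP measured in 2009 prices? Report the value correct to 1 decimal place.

¥1,309.7 trillion

Real GDP = Nominal / (GDP deflator/100) = 2214.62 / 1.691 = 1309.65.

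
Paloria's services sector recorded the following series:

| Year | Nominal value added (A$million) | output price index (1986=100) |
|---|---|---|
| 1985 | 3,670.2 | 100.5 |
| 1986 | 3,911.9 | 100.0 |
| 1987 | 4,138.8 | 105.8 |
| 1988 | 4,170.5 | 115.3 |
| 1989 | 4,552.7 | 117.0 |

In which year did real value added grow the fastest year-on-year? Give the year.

1986: real = 3911.9/1.000 = 3911.90; growth vs 1985 (3651.94) = 7.12%.
1987: real = 4138.8/1.058 = 3911.91; growth vs 1986 (3911.90) = 0.00%.
1988: real = 4170.5/1.153 = 3617.09; growth vs 1987 (3911.91) = -7.54%.
1989: real = 4552.7/1.170 = 3891.20; growth vs 1988 (3617.09) = 7.58%.

1989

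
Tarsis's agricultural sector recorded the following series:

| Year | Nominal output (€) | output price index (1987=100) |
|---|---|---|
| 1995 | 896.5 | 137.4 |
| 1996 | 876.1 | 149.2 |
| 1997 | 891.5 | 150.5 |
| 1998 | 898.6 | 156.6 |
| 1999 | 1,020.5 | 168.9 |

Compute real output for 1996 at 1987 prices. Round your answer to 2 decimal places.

€587.20

Real output 1996 = 876.1 / 1.492 = 587.20.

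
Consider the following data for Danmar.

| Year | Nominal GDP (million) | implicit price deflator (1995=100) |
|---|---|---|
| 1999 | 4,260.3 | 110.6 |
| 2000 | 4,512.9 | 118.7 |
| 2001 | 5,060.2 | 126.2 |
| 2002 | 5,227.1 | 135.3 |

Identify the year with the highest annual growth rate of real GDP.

2001

2000: real = 4512.9/1.187 = 3801.94; growth vs 1999 (3851.99) = -1.30%.
2001: real = 5060.2/1.262 = 4009.67; growth vs 2000 (3801.94) = 5.46%.
2002: real = 5227.1/1.353 = 3863.34; growth vs 2001 (4009.67) = -3.65%.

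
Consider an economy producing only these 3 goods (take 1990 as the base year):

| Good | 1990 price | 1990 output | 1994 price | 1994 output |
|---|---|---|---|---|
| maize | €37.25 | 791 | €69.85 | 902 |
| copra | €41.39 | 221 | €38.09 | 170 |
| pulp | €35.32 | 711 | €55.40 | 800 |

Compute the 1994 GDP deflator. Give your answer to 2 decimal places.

Nominal GDP 1994 = 69.85·902 + 38.09·170 + 55.40·800 = 113800.00.
Real GDP 1994 (at 1990 prices) = 37.25·902 + 41.39·170 + 35.32·800 = 68891.80.
Deflator = Nominal/Real × 100 = 113800.00/68891.80 × 100 = 165.187.

165.19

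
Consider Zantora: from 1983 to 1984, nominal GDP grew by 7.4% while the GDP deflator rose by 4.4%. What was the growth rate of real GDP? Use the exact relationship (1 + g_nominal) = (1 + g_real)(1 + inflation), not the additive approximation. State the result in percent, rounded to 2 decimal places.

(1 + g_nom) = (1 + g_real)(1 + π), so g_real = 1.0740 / 1.0440 − 1 = 0.02874.

2.87%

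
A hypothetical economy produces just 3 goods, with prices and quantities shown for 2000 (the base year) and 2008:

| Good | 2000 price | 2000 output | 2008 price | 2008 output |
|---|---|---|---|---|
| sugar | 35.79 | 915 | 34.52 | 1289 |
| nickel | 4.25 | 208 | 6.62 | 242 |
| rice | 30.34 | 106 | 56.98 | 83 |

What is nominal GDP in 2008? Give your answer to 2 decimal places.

50827.66

Nominal GDP 2008 = Σ (p_2008 × q_2008) = 34.52·1289 + 6.62·242 + 56.98·83 = 50827.66.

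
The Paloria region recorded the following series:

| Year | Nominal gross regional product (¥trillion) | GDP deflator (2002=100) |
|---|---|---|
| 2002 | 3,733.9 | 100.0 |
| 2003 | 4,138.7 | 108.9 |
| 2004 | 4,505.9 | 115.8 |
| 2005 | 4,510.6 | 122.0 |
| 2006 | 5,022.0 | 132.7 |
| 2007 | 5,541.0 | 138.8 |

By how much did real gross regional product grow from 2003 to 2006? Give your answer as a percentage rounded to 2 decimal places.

Real gross regional product 2003 = 4138.7/1.089 = 3800.46.
Real gross regional product 2006 = 5022.0/1.327 = 3784.48.
Change = 3784.48/3800.46 − 1 = -0.0042.

-0.42%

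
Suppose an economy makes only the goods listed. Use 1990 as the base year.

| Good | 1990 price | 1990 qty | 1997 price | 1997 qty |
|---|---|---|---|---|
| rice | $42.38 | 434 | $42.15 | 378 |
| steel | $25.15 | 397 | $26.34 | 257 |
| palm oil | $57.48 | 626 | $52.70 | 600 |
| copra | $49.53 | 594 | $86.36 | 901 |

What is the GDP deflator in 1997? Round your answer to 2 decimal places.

Nominal GDP 1997 = 42.15·378 + 26.34·257 + 52.70·600 + 86.36·901 = 132132.44.
Real GDP 1997 (at 1990 prices) = 42.38·378 + 25.15·257 + 57.48·600 + 49.53·901 = 101597.72.
Deflator = Nominal/Real × 100 = 132132.44/101597.72 × 100 = 130.055.

130.05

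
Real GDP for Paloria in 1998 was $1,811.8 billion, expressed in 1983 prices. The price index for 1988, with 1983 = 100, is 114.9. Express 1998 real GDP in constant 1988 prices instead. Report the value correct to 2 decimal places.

Real GDP in 1988 prices = Real GDP in 1983 prices × (P_1988/P_1983) = 1811.8 × 1.149 = 2081.76.

$2,081.76 billion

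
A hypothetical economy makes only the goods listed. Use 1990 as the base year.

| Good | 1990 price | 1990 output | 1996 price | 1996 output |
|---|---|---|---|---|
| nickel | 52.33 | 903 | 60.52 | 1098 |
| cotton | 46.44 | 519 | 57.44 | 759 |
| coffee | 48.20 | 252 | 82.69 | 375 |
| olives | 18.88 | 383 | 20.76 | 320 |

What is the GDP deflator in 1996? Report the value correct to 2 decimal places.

Nominal GDP 1996 = 60.52·1098 + 57.44·759 + 82.69·375 + 20.76·320 = 147699.87.
Real GDP 1996 (at 1990 prices) = 52.33·1098 + 46.44·759 + 48.20·375 + 18.88·320 = 116822.90.
Deflator = Nominal/Real × 100 = 147699.87/116822.90 × 100 = 126.431.

126.43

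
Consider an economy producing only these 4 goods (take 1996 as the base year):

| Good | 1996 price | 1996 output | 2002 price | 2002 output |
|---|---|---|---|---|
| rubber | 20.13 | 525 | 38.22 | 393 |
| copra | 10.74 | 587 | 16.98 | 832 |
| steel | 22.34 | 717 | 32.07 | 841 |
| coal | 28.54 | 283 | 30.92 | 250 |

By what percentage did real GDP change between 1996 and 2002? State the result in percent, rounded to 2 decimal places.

4.40%

Real GDP 1996 = Nominal GDP 1996 = 20.13·525 + 10.74·587 + 22.34·717 + 28.54·283 = 40967.23.
Real GDP 2002 (at 1996 prices) = 20.13·393 + 10.74·832 + 22.34·841 + 28.54·250 = 42769.71.
Real growth = 42769.71/40967.23 − 1 = 0.0440.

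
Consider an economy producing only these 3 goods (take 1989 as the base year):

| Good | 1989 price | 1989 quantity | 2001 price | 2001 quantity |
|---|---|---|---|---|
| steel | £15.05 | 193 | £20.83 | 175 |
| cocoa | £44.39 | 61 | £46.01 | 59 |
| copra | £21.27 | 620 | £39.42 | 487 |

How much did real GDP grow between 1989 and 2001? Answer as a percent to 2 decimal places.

Real GDP 1989 = Nominal GDP 1989 = 15.05·193 + 44.39·61 + 21.27·620 = 18799.84.
Real GDP 2001 (at 1989 prices) = 15.05·175 + 44.39·59 + 21.27·487 = 15611.25.
Real growth = 15611.25/18799.84 − 1 = -0.1696.

-16.96%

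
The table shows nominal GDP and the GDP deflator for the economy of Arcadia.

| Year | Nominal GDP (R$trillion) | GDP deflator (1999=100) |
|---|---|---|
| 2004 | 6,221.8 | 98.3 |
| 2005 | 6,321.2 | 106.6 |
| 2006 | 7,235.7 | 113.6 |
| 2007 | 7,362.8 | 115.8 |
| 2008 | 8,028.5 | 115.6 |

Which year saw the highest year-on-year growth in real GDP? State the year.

2008

2005: real = 6321.2/1.066 = 5929.83; growth vs 2004 (6329.40) = -6.31%.
2006: real = 7235.7/1.136 = 6369.45; growth vs 2005 (5929.83) = 7.41%.
2007: real = 7362.8/1.158 = 6358.20; growth vs 2006 (6369.45) = -0.18%.
2008: real = 8028.5/1.156 = 6945.07; growth vs 2007 (6358.20) = 9.23%.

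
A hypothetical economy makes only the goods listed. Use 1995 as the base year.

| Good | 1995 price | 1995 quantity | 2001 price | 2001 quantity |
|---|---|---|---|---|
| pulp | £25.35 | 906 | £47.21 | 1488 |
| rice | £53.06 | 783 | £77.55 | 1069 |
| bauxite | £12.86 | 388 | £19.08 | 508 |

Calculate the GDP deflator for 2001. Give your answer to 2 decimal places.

161.27

Nominal GDP 2001 = 47.21·1488 + 77.55·1069 + 19.08·508 = 162842.07.
Real GDP 2001 (at 1995 prices) = 25.35·1488 + 53.06·1069 + 12.86·508 = 100974.82.
Deflator = Nominal/Real × 100 = 162842.07/100974.82 × 100 = 161.270.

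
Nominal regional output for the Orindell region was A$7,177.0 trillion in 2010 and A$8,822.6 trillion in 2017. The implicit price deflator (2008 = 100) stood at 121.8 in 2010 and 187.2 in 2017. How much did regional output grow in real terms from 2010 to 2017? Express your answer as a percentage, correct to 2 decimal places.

-20.02%

Real regional output 2010 = 7177.0 / 1.218 = 5892.45.
Real regional output 2017 = 8822.6 / 1.872 = 4712.93.
Real growth = 4712.93 / 5892.45 − 1 = -0.2002.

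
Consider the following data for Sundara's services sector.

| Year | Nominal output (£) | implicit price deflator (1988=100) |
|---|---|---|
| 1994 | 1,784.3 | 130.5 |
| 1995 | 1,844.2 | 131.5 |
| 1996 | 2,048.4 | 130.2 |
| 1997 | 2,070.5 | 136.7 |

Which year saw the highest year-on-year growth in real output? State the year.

1996

1995: real = 1844.2/1.315 = 1402.43; growth vs 1994 (1367.28) = 2.57%.
1996: real = 2048.4/1.302 = 1573.27; growth vs 1995 (1402.43) = 12.18%.
1997: real = 2070.5/1.367 = 1514.63; growth vs 1996 (1573.27) = -3.73%.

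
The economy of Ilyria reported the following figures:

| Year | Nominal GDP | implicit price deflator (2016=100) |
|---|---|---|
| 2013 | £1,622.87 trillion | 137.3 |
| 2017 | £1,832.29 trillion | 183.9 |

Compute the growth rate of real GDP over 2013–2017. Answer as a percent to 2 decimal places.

Deflate each year: 2013 → 1622.87/1.373 = 1181.99; 2017 → 1832.29/1.839 = 996.35.
So real GDP changed by 996.35/1181.99 − 1 = -0.1571, i.e. -15.71%.

-15.71%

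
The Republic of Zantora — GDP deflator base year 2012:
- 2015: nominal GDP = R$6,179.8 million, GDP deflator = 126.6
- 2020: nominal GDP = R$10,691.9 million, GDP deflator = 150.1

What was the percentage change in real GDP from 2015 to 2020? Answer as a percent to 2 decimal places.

45.93%

Real GDP 2015 = 6179.8 / 1.266 = 4881.36.
Real GDP 2020 = 10691.9 / 1.501 = 7123.18.
Real growth = 7123.18 / 4881.36 − 1 = 0.4593.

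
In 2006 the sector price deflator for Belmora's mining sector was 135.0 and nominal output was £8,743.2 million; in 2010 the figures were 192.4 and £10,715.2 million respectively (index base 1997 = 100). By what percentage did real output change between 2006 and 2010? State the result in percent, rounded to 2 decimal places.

Deflate each year: 2006 → 8743.2/1.350 = 6476.44; 2010 → 10715.2/1.924 = 5569.23.
So real output changed by 5569.23/6476.44 − 1 = -0.1401, i.e. -14.01%.

-14.01%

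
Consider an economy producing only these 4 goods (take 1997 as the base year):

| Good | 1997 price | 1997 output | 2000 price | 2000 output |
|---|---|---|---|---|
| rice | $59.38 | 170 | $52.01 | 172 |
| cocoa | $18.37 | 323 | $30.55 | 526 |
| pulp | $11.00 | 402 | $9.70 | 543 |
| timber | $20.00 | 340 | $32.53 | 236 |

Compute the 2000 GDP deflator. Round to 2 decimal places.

124.18

Nominal GDP 2000 = 52.01·172 + 30.55·526 + 9.70·543 + 32.53·236 = 37959.20.
Real GDP 2000 (at 1997 prices) = 59.38·172 + 18.37·526 + 11.00·543 + 20.00·236 = 30568.98.
Deflator = Nominal/Real × 100 = 37959.20/30568.98 × 100 = 124.176.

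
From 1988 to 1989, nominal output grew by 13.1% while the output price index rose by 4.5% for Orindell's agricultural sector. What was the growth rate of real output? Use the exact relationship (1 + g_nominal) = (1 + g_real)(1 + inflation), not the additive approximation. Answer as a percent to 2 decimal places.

8.23%

(1 + g_nom) = (1 + g_real)(1 + π), so g_real = 1.1310 / 1.0450 − 1 = 0.08230.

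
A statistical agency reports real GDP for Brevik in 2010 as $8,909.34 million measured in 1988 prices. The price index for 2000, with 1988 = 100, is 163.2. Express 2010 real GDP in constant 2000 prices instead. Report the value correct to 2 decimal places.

$14,540.04 million

Real GDP in 2000 prices = Real GDP in 1988 prices × (P_2000/P_1988) = 8909.34 × 1.632 = 14540.04.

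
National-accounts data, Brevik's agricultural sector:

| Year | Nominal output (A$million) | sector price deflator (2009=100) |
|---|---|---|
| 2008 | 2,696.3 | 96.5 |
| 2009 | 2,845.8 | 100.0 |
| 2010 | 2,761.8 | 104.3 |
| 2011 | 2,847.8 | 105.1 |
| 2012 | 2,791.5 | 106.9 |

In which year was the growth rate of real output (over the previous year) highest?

2009: real = 2845.8/1.000 = 2845.80; growth vs 2008 (2794.09) = 1.85%.
2010: real = 2761.8/1.043 = 2647.94; growth vs 2009 (2845.80) = -6.95%.
2011: real = 2847.8/1.051 = 2709.61; growth vs 2010 (2647.94) = 2.33%.
2012: real = 2791.5/1.069 = 2611.32; growth vs 2011 (2709.61) = -3.63%.

2011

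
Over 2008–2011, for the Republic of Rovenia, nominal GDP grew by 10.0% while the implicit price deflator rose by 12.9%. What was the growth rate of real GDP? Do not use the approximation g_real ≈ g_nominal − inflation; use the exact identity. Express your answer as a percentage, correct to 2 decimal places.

-2.57%

(1 + g_nom) = (1 + g_real)(1 + π), so g_real = 1.1000 / 1.1290 − 1 = -0.02569.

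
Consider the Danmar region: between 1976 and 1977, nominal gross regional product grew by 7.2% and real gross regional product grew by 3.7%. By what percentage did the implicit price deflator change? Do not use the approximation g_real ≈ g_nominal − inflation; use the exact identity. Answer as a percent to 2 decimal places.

3.38%

(1 + g_nom) = (1 + g_real)(1 + π), so π = 1.0720 / 1.0370 − 1 = 0.03375.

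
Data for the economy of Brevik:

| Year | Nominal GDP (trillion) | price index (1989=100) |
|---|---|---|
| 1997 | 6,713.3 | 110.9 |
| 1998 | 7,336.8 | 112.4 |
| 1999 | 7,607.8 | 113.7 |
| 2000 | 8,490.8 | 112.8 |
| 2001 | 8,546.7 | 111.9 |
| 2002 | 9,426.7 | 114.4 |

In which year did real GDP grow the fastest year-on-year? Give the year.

1998: real = 7336.8/1.124 = 6527.40; growth vs 1997 (6053.47) = 7.83%.
1999: real = 7607.8/1.137 = 6691.12; growth vs 1998 (6527.40) = 2.51%.
2000: real = 8490.8/1.128 = 7527.30; growth vs 1999 (6691.12) = 12.50%.
2001: real = 8546.7/1.119 = 7637.80; growth vs 2000 (7527.30) = 1.47%.
2002: real = 9426.7/1.144 = 8240.12; growth vs 2001 (7637.80) = 7.89%.

2000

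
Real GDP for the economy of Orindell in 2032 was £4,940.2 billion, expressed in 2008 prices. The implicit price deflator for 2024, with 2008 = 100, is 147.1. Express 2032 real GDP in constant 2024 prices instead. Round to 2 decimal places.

Real GDP in 2024 prices = Real GDP in 2008 prices × (P_2024/P_2008) = 4940.2 × 1.471 = 7267.03.

£7,267.03 billion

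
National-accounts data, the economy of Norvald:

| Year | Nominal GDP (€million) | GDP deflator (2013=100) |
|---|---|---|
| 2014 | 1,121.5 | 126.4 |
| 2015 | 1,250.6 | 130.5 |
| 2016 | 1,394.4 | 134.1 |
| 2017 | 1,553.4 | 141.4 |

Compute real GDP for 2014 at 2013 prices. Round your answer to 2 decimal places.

€887.26 million

Real GDP 2014 = 1121.5 / 1.264 = 887.26.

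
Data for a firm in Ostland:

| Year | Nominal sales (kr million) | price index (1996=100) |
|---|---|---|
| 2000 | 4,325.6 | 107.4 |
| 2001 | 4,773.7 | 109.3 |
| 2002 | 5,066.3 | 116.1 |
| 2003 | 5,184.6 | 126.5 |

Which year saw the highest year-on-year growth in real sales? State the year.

2001

2001: real = 4773.7/1.093 = 4367.52; growth vs 2000 (4027.56) = 8.44%.
2002: real = 5066.3/1.161 = 4363.74; growth vs 2001 (4367.52) = -0.09%.
2003: real = 5184.6/1.265 = 4098.50; growth vs 2002 (4363.74) = -6.08%.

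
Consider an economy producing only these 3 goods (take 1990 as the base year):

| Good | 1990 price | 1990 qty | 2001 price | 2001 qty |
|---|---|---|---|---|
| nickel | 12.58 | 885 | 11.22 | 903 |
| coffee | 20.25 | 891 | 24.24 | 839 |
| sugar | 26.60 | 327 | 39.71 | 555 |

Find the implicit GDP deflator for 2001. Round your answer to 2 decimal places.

Nominal GDP 2001 = 11.22·903 + 24.24·839 + 39.71·555 = 52508.07.
Real GDP 2001 (at 1990 prices) = 12.58·903 + 20.25·839 + 26.60·555 = 43112.49.
Deflator = Nominal/Real × 100 = 52508.07/43112.49 × 100 = 121.793.

121.79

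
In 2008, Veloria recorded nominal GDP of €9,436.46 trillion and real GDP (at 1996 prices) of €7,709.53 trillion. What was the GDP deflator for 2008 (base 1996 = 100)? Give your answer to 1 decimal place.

122.4

GDP deflator = (Nominal / Real) × 100 = 9436.46 / 7709.53 × 100 = 122.40.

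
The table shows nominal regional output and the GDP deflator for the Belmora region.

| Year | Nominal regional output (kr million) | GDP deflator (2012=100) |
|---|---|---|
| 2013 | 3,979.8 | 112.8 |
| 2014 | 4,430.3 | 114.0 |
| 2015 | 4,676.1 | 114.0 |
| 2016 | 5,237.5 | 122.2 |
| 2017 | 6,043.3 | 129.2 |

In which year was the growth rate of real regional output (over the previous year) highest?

2014

2014: real = 4430.3/1.140 = 3886.23; growth vs 2013 (3528.19) = 10.15%.
2015: real = 4676.1/1.140 = 4101.84; growth vs 2014 (3886.23) = 5.55%.
2016: real = 5237.5/1.222 = 4286.01; growth vs 2015 (4101.84) = 4.49%.
2017: real = 6043.3/1.292 = 4677.48; growth vs 2016 (4286.01) = 9.13%.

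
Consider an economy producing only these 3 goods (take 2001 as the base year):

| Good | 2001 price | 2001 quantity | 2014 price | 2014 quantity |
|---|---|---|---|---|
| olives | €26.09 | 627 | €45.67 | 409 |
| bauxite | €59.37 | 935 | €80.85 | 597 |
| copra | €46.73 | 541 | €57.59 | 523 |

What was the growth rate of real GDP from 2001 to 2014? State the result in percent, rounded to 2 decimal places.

Real GDP 2001 = Nominal GDP 2001 = 26.09·627 + 59.37·935 + 46.73·541 = 97150.31.
Real GDP 2014 (at 2001 prices) = 26.09·409 + 59.37·597 + 46.73·523 = 70554.49.
Real growth = 70554.49/97150.31 − 1 = -0.2738.

-27.38%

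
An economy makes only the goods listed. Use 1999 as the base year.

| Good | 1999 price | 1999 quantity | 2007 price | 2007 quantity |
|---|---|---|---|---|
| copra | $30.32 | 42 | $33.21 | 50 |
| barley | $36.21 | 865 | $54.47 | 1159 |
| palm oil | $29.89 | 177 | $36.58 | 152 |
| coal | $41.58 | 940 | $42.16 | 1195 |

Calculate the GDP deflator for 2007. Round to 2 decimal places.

Nominal GDP 2007 = 33.21·50 + 54.47·1159 + 36.58·152 + 42.16·1195 = 120732.59.
Real GDP 2007 (at 1999 prices) = 30.32·50 + 36.21·1159 + 29.89·152 + 41.58·1195 = 97714.77.
Deflator = Nominal/Real × 100 = 120732.59/97714.77 × 100 = 123.556.

123.56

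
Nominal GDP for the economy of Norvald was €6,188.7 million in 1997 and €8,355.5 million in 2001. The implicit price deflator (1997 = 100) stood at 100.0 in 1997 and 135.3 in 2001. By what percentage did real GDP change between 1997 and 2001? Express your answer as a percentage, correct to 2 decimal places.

-0.21%

Real GDP 1997 = 6188.7 / 1.000 = 6188.70.
Real GDP 2001 = 8355.5 / 1.353 = 6175.54.
Real growth = 6175.54 / 6188.70 − 1 = -0.0021.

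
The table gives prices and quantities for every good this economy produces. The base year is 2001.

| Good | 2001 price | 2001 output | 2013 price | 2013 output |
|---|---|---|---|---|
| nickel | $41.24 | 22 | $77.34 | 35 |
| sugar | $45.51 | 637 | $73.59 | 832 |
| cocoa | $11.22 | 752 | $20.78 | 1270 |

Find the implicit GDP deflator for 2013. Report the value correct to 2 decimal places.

168.65

Nominal GDP 2013 = 77.34·35 + 73.59·832 + 20.78·1270 = 90324.38.
Real GDP 2013 (at 2001 prices) = 41.24·35 + 45.51·832 + 11.22·1270 = 53557.12.
Deflator = Nominal/Real × 100 = 90324.38/53557.12 × 100 = 168.651.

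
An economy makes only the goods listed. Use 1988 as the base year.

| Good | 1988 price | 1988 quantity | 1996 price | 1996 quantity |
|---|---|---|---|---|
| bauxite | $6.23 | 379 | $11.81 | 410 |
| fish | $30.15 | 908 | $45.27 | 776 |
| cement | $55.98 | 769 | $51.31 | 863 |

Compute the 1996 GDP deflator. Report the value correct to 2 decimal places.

Nominal GDP 1996 = 11.81·410 + 45.27·776 + 51.31·863 = 84252.15.
Real GDP 1996 (at 1988 prices) = 6.23·410 + 30.15·776 + 55.98·863 = 74261.44.
Deflator = Nominal/Real × 100 = 84252.15/74261.44 × 100 = 113.453.

113.45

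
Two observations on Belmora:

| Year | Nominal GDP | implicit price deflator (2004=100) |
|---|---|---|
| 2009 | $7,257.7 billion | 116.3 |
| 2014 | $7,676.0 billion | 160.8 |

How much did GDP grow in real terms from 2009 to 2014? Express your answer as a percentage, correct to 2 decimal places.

-23.51%

Deflate each year: 2009 → 7257.7/1.163 = 6240.50; 2014 → 7676.0/1.608 = 4773.63.
So real GDP changed by 4773.63/6240.50 − 1 = -0.2351, i.e. -23.51%.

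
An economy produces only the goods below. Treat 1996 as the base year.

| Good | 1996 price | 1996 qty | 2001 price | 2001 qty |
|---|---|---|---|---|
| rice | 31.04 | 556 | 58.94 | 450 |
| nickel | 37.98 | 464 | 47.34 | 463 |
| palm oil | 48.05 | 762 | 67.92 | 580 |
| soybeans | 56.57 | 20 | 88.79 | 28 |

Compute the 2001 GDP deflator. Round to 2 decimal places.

148.05

Nominal GDP 2001 = 58.94·450 + 47.34·463 + 67.92·580 + 88.79·28 = 90321.14.
Real GDP 2001 (at 1996 prices) = 31.04·450 + 37.98·463 + 48.05·580 + 56.57·28 = 61005.70.
Deflator = Nominal/Real × 100 = 90321.14/61005.70 × 100 = 148.054.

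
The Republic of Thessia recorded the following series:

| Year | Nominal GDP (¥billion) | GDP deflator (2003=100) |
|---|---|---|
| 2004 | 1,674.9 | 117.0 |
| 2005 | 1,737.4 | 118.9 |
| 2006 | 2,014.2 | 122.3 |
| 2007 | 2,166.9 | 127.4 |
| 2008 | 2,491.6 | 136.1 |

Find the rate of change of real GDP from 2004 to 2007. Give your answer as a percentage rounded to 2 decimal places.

18.81%

Real GDP 2004 = 1674.9/1.170 = 1431.54.
Real GDP 2007 = 2166.9/1.274 = 1700.86.
Change = 1700.86/1431.54 − 1 = 0.1881.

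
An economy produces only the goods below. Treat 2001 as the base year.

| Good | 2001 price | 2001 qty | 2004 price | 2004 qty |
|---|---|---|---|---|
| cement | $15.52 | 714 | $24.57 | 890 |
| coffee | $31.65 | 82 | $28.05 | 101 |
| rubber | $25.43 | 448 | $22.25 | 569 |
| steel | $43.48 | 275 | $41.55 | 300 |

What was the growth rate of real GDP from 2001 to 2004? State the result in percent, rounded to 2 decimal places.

20.25%

Real GDP 2001 = Nominal GDP 2001 = 15.52·714 + 31.65·82 + 25.43·448 + 43.48·275 = 37026.22.
Real GDP 2004 (at 2001 prices) = 15.52·890 + 31.65·101 + 25.43·569 + 43.48·300 = 44523.12.
Real growth = 44523.12/37026.22 − 1 = 0.2025.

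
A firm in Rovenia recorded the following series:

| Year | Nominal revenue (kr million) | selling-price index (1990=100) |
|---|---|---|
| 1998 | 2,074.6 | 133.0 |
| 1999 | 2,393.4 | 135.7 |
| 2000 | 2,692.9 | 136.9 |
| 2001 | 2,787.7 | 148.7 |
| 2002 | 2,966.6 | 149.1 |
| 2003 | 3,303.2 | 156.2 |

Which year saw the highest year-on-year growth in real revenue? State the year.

1999: real = 2393.4/1.357 = 1763.74; growth vs 1998 (1559.85) = 13.07%.
2000: real = 2692.9/1.369 = 1967.06; growth vs 1999 (1763.74) = 11.53%.
2001: real = 2787.7/1.487 = 1874.71; growth vs 2000 (1967.06) = -4.69%.
2002: real = 2966.6/1.491 = 1989.67; growth vs 2001 (1874.71) = 6.13%.
2003: real = 3303.2/1.562 = 2114.72; growth vs 2002 (1989.67) = 6.28%.

1999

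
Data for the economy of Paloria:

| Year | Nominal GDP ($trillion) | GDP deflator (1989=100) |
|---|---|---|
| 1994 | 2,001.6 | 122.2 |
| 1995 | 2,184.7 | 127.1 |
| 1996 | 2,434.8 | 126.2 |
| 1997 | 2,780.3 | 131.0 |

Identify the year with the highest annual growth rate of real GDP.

1995: real = 2184.7/1.271 = 1718.88; growth vs 1994 (1637.97) = 4.94%.
1996: real = 2434.8/1.262 = 1929.32; growth vs 1995 (1718.88) = 12.24%.
1997: real = 2780.3/1.310 = 2122.37; growth vs 1996 (1929.32) = 10.01%.

1996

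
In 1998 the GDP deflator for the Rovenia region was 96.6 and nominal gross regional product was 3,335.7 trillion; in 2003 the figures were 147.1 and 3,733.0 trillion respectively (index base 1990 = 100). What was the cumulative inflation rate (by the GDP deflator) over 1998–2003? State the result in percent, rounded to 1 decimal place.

Price-level change = 147.1 / 96.6 − 1 = 0.5228.

52.3%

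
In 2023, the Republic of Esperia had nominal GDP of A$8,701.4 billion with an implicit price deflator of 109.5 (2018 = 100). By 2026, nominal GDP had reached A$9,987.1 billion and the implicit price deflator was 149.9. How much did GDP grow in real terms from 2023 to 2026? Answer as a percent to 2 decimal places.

-16.16%

Deflate each year: 2023 → 8701.4/1.095 = 7946.48; 2026 → 9987.1/1.499 = 6662.51.
So real GDP changed by 6662.51/7946.48 − 1 = -0.1616, i.e. -16.16%.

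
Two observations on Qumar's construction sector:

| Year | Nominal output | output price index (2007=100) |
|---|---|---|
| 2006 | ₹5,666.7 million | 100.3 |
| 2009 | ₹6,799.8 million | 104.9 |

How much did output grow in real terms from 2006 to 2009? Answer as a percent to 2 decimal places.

Deflate each year: 2006 → 5666.7/1.003 = 5649.75; 2009 → 6799.8/1.049 = 6482.17.
So real output changed by 6482.17/5649.75 − 1 = 0.1473, i.e. 14.73%.

14.73%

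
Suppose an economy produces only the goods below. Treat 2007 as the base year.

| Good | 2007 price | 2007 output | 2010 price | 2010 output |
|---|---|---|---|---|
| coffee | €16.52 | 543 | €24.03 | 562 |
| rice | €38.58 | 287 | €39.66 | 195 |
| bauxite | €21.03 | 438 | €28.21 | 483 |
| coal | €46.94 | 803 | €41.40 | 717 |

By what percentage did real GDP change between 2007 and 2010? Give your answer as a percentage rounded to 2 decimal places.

-9.45%

Real GDP 2007 = Nominal GDP 2007 = 16.52·543 + 38.58·287 + 21.03·438 + 46.94·803 = 66946.78.
Real GDP 2010 (at 2007 prices) = 16.52·562 + 38.58·195 + 21.03·483 + 46.94·717 = 60620.81.
Real growth = 60620.81/66946.78 − 1 = -0.0945.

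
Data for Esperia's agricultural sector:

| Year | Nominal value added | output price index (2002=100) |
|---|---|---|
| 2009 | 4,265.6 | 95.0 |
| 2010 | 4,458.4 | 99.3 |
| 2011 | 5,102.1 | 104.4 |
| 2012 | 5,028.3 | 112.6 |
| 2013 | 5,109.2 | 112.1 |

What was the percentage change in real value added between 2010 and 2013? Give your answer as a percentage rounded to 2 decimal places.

1.51%

Real value added 2010 = 4458.4/0.993 = 4489.83.
Real value added 2013 = 5109.2/1.121 = 4557.72.
Change = 4557.72/4489.83 − 1 = 0.0151.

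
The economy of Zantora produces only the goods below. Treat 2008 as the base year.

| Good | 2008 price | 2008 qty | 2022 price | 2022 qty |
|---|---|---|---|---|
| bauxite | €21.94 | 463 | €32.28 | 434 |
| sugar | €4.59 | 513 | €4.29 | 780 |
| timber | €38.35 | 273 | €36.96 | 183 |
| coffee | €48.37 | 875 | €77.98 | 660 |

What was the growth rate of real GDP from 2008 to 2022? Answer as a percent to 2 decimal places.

-20.31%

Real GDP 2008 = Nominal GDP 2008 = 21.94·463 + 4.59·513 + 38.35·273 + 48.37·875 = 65306.19.
Real GDP 2022 (at 2008 prices) = 21.94·434 + 4.59·780 + 38.35·183 + 48.37·660 = 52044.41.
Real growth = 52044.41/65306.19 − 1 = -0.2031.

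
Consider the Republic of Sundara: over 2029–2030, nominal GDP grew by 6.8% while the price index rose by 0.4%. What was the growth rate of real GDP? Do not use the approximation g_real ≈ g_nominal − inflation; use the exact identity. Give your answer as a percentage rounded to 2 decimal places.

(1 + g_nom) = (1 + g_real)(1 + π), so g_real = 1.0680 / 1.0040 − 1 = 0.06375.

6.37%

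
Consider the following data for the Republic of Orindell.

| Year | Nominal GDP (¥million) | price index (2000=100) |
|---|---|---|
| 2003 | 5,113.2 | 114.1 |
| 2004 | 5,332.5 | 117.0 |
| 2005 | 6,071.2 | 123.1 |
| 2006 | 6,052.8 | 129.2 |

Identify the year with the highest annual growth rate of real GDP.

2004: real = 5332.5/1.170 = 4557.69; growth vs 2003 (4481.33) = 1.70%.
2005: real = 6071.2/1.231 = 4931.93; growth vs 2004 (4557.69) = 8.21%.
2006: real = 6052.8/1.292 = 4684.83; growth vs 2005 (4931.93) = -5.01%.

2005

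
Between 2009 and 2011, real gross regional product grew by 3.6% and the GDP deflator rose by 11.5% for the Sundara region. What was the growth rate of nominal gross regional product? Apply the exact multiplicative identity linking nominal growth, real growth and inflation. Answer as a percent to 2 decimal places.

15.51%

(1 + g_nom) = (1 + g_real)(1 + π) = 1.0360 × 1.1150 = 1.15514.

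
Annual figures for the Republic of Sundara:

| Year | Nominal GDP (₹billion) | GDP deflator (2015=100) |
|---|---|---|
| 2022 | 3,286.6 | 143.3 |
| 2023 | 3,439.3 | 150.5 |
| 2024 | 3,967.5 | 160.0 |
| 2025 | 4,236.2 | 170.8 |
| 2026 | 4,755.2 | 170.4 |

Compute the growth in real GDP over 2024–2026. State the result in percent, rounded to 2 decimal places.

12.54%

Real GDP 2024 = 3967.5/1.600 = 2479.69.
Real GDP 2026 = 4755.2/1.704 = 2790.61.
Change = 2790.61/2479.69 − 1 = 0.1254.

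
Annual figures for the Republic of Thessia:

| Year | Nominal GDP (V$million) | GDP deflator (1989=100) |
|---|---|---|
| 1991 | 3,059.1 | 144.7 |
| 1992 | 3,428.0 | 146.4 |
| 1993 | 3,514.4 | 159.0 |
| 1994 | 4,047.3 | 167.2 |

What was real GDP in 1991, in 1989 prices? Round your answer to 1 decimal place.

Real GDP 1991 = 3059.1 / 1.447 = 2114.10.

V$2,114.1 million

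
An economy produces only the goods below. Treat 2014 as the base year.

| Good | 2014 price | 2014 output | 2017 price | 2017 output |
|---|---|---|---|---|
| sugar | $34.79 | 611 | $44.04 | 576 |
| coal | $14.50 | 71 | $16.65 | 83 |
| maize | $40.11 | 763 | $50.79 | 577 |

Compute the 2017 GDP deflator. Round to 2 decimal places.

126.29

Nominal GDP 2017 = 44.04·576 + 16.65·83 + 50.79·577 = 56054.82.
Real GDP 2017 (at 2014 prices) = 34.79·576 + 14.50·83 + 40.11·577 = 44386.01.
Deflator = Nominal/Real × 100 = 56054.82/44386.01 × 100 = 126.289.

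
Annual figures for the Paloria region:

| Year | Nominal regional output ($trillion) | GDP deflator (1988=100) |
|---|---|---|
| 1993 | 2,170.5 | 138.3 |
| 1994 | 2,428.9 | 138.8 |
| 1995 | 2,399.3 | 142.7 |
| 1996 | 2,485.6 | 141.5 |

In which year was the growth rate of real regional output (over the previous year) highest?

1994: real = 2428.9/1.388 = 1749.93; growth vs 1993 (1569.41) = 11.50%.
1995: real = 2399.3/1.427 = 1681.36; growth vs 1994 (1749.93) = -3.92%.
1996: real = 2485.6/1.415 = 1756.61; growth vs 1995 (1681.36) = 4.48%.

1994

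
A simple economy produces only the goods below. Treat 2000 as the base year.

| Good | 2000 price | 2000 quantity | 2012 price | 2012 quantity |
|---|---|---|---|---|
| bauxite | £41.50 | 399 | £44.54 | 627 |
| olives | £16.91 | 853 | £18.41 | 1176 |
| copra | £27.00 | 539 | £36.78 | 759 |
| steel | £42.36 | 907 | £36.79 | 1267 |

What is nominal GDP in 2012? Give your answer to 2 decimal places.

Nominal GDP 2012 = Σ (p_2012 × q_2012) = 44.54·627 + 18.41·1176 + 36.78·759 + 36.79·1267 = 124105.69.

£124105.69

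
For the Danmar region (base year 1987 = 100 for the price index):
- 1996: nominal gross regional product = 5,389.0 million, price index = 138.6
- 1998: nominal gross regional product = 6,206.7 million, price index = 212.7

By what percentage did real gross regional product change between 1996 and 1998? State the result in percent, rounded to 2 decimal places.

Real gross regional product 1996 = 5389.0 / 1.386 = 3888.17.
Real gross regional product 1998 = 6206.7 / 2.127 = 2918.05.
Real growth = 2918.05 / 3888.17 − 1 = -0.2495.

-24.95%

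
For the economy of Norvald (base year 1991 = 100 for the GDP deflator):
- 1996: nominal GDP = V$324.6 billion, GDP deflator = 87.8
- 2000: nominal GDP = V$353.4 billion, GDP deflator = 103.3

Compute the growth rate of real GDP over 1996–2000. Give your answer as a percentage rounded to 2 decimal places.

-7.46%

Deflate each year: 1996 → 324.6/0.878 = 369.70; 2000 → 353.4/1.033 = 342.11.
So real GDP changed by 342.11/369.70 − 1 = -0.0746, i.e. -7.46%.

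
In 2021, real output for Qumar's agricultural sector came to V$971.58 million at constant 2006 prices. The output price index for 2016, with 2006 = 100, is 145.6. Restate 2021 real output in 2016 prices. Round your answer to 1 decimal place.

Real output in 2016 prices = Real output in 2006 prices × (P_2016/P_2006) = 971.58 × 1.456 = 1414.62.

V$1,414.6 million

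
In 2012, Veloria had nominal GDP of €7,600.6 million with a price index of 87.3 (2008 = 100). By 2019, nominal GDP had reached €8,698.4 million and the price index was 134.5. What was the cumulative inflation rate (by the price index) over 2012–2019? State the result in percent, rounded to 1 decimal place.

54.1%

Price-level change = 134.5 / 87.3 − 1 = 0.5407.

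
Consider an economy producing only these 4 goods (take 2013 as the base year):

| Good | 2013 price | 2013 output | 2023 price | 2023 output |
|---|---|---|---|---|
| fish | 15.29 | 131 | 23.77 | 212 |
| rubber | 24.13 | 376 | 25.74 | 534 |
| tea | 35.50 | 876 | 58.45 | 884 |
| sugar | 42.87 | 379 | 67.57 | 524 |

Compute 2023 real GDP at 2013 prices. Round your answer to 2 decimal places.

Real GDP 2023 = Σ (p_2013 × q_2023) = 15.29·212 + 24.13·534 + 35.50·884 + 42.87·524 = 69972.78.

69972.78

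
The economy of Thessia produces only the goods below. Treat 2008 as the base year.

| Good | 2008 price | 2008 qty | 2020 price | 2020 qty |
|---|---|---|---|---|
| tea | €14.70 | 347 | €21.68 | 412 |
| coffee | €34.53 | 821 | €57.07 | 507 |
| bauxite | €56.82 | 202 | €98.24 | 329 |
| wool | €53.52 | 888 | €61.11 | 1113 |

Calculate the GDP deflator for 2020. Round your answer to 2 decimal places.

135.73

Nominal GDP 2020 = 21.68·412 + 57.07·507 + 98.24·329 + 61.11·1113 = 138203.04.
Real GDP 2020 (at 2008 prices) = 14.70·412 + 34.53·507 + 56.82·329 + 53.52·1113 = 101824.65.
Deflator = Nominal/Real × 100 = 138203.04/101824.65 × 100 = 135.727.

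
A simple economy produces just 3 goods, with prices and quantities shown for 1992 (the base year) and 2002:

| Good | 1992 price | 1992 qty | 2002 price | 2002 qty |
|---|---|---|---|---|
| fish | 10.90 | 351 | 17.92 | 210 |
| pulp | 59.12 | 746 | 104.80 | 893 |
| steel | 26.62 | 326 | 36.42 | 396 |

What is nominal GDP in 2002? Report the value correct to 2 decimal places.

111771.92

Nominal GDP 2002 = Σ (p_2002 × q_2002) = 17.92·210 + 104.80·893 + 36.42·396 = 111771.92.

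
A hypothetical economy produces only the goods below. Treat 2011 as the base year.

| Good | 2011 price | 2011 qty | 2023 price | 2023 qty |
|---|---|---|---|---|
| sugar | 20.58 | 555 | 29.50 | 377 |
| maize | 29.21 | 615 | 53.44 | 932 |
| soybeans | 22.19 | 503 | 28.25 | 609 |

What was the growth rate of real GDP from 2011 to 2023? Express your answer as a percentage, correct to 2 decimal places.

Real GDP 2011 = Nominal GDP 2011 = 20.58·555 + 29.21·615 + 22.19·503 = 40547.62.
Real GDP 2023 (at 2011 prices) = 20.58·377 + 29.21·932 + 22.19·609 = 48496.09.
Real growth = 48496.09/40547.62 − 1 = 0.1960.

19.60%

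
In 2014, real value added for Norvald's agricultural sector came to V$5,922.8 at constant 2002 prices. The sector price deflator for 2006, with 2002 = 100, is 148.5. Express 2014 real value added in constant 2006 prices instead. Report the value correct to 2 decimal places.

Real value added in 2006 prices = Real value added in 2002 prices × (P_2006/P_2002) = 5922.8 × 1.485 = 8795.36.

V$8,795.36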